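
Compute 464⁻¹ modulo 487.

127

By the extended Euclidean algorithm:
487 = 1*464 + 23
464 = 20*23 + 4
23 = 5*4 + 3
4 = 1*3 + 1
3 = 3*1 + 0
gcd(464, 487) = 1, so the inverse exists.
Bézout: 1 = −121*487 + 127*464.
So 464⁻¹ ≡ 127 (mod 487).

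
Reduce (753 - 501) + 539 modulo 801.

791

753 - 501 = 252
252 + 539 = 791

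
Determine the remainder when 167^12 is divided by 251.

12 in binary is 1100, i.e. 12 = 8 + 4.
167^1 ≡ 167 (mod 251)
167^2 ≡ 167^2 = 27889 ≡ 28 (mod 251)
167^4 ≡ 28^2 = 784 ≡ 31 (mod 251)
167^8 ≡ 31^2 = 961 ≡ 208 (mod 251)
167^12 = 167^8 · 167^4 ≡ 208 · 31 (mod 251).
208 · 31 = 6448 ≡ 173 (mod 251).

173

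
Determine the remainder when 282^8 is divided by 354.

282^1 ≡ 282 (mod 354)
282^2 ≡ 282^2 = 79524 ≡ 228 (mod 354)
282^4 ≡ 228^2 = 51984 ≡ 300 (mod 354)
282^8 ≡ 300^2 = 90000 ≡ 84 (mod 354)
So 282^8 ≡ 84 (mod 354).

84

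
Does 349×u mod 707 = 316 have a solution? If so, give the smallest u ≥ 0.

244

gcd(349, 707) = 1, so a unique solution mod 707 exists.
349⁻¹ ≡ 314 (mod 707).
u ≡ 314×316 ≡ 244 (mod 707).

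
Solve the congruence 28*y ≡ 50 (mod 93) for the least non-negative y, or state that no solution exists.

gcd(28, 93) = 1, so a unique solution mod 93 exists.
28⁻¹ ≡ 10 (mod 93).
y ≡ 10*50 ≡ 35 (mod 93).

35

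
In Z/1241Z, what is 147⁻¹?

439

Apply the Euclidean algorithm and back-substitute:
1241 = 8*147 + 65
147 = 2*65 + 17
65 = 3*17 + 14
17 = 1*14 + 3
14 = 4*3 + 2
3 = 1*2 + 1
2 = 2*1 + 0
gcd(147, 1241) = 1, so the inverse exists.
Back-substitute for 1:
1 = 1*3 − 1*2
  = −1*14 + 5*3
  = 5*17 − 6*14
  = −6*65 + 23*17
  = 23*147 − 52*65
  = −52*1241 + 439*147
So 147⁻¹ ≡ 439 (mod 1241).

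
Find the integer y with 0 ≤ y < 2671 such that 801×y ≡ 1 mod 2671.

Apply the Euclidean algorithm and back-substitute:
2671 = 3*801 + 268
801 = 2*268 + 265
268 = 1*265 + 3
265 = 88*3 + 1
3 = 3*1 + 0
gcd(801, 2671) = 1, so the inverse exists.
Back-substitute for 1:
1 = 1*265 − 88*3
  = −88*268 + 89*265
  = 89*801 − 266*268
  = −266*2671 + 887*801
So 801⁻¹ ≡ 887 (mod 2671).

887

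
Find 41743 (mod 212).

191

41743 = 196×212 + 191, so 41743 ≡ 191 (mod 212).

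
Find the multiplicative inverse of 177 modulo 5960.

5960 = 33*177 + 119
177 = 1*119 + 58
119 = 2*58 + 3
58 = 19*3 + 1
3 = 3*1 + 0
gcd(177, 5960) = 1, so the inverse exists.
Back-substitute for 1:
1 = 1*58 − 19*3
  = −19*119 + 39*58
  = 39*177 − 58*119
  = −58*5960 + 1953*177
So 177⁻¹ ≡ 1953 (mod 5960).

1953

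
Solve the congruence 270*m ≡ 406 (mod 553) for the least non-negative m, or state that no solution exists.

448

gcd(270, 553) = 1, so a unique solution mod 553 exists.
270⁻¹ ≡ 170 (mod 553).
m ≡ 170*406 ≡ 448 (mod 553).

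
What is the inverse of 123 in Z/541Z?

Apply the Euclidean algorithm and back-substitute:
541 = 4·123 + 49
123 = 2·49 + 25
49 = 1·25 + 24
25 = 1·24 + 1
24 = 24·1 + 0
gcd(123, 541) = 1, so the inverse exists.
Bézout: 1 = −5·541 + 22·123.
So 123⁻¹ ≡ 22 (mod 541).

22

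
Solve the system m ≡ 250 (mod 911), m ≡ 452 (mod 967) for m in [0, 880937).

91350

911⁻¹ mod 967: 911×259 ≡ 1 (mod 967), so 911⁻¹ ≡ 259.
m = 250 + 911×((452 − 250)×259 mod 967) = 250 + 911×100 = 91350.
Check: 91350 mod 911 = 250, 91350 mod 967 = 452. ✓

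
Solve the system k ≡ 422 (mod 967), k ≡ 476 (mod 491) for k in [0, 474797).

967⁻¹ mod 491: 967×360 ≡ 1 (mod 491), so 967⁻¹ ≡ 360.
k = 422 + 967×((476 − 422)×360 mod 491) = 422 + 967×291 = 281819.

281819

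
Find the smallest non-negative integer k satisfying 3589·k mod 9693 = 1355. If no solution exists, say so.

9056

gcd(3589, 9693) = 1, so a unique solution mod 9693 exists.
3589⁻¹ ≡ 7897 (mod 9693).
k ≡ 7897·1355 ≡ 9056 (mod 9693).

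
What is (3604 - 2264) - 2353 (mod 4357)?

3604 - 2264 = 1340
1340 - 2353 = -1013 ≡ 3344 (mod 4357)

3344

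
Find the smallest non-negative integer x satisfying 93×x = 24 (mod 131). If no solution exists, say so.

89

gcd(93, 131) = 1, so a unique solution mod 131 exists.
93⁻¹ ≡ 31 (mod 131).
x ≡ 31×24 ≡ 89 (mod 131).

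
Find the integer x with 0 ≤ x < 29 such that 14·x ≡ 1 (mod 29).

27

Run the extended Euclidean algorithm:
29 = 2·14 + 1
14 = 14·1 + 0
gcd(14, 29) = 1, so the inverse exists.
Bézout: 1 = 1·29 − 2·14.
So 14⁻¹ ≡ −2 ≡ 27 (mod 29).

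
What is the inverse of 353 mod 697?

Apply the Euclidean algorithm and back-substitute:
697 = 1·353 + 344
353 = 1·344 + 9
344 = 38·9 + 2
9 = 4·2 + 1
2 = 2·1 + 0
gcd(353, 697) = 1, so the inverse exists.
Back-substitute for 1:
1 = 1·9 − 4·2
  = −4·344 + 153·9
  = 153·353 − 157·344
  = −157·697 + 310·353
So 353⁻¹ ≡ 310 (mod 697).

310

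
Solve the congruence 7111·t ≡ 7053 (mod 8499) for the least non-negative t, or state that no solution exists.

gcd(7111, 8499) = 1, so a unique solution mod 8499 exists.
7111⁻¹ ≡ 4672 (mod 8499).
t ≡ 4672·7053 ≡ 993 (mod 8499).

993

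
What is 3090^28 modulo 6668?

28 in binary is 11100, i.e. 28 = 16 + 8 + 4.
3090^1 ≡ 3090 (mod 6668)
3090^2 ≡ 3090^2 = 9548100 ≡ 6192 (mod 6668)
3090^4 ≡ 6192^2 = 38340864 ≡ 6532 (mod 6668)
3090^8 ≡ 6532^2 = 42667024 ≡ 5160 (mod 6668)
3090^16 ≡ 5160^2 = 26625600 ≡ 276 (mod 6668)
3090^28 = 3090^16 × 3090^8 × 3090^4 ≡ 276 × 5160 × 6532 (mod 6668).
Accumulate the product:
276 × 5160 = 1424160 ≡ 3876
3876 × 6532 = 25318032 ≡ 6304

6304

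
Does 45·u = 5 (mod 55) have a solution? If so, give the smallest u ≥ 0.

5

gcd(45, 55) = 5, and 5 | 5, so solutions exist.
Divide through by 5: 9·u ≡ 1 (mod 11).
9⁻¹ ≡ 5 (mod 11).
u ≡ 5·1 ≡ 5 (mod 11).
The smallest non-negative solution is u = 5.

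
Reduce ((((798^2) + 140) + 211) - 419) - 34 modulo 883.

59

(798)^2 ≡ 161 (mod 883)
161 + 140 = 301
301 + 211 = 512
512 - 419 = 93
93 - 34 = 59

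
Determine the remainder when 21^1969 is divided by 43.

11

By square-and-multiply:
1969 in binary is 11110110001, i.e. 1969 = 1024 + 512 + 256 + 128 + 32 + 16 + 1.
21^1 ≡ 21 (mod 43)
21^2 ≡ 21^2 = 441 ≡ 11 (mod 43)
21^4 ≡ 11^2 = 121 ≡ 35 (mod 43)
21^8 ≡ 35^2 = 1225 ≡ 21 (mod 43)
21^16 ≡ 21^2 = 441 ≡ 11 (mod 43)
21^32 ≡ 11^2 = 121 ≡ 35 (mod 43)
21^64 ≡ 35^2 = 1225 ≡ 21 (mod 43)
21^128 ≡ 21^2 = 441 ≡ 11 (mod 43)
21^256 ≡ 11^2 = 121 ≡ 35 (mod 43)
21^512 ≡ 35^2 = 1225 ≡ 21 (mod 43)
21^1024 ≡ 21^2 = 441 ≡ 11 (mod 43)
21^1969 = 21^1024 · 21^512 · 21^256 · 21^128 · 21^32 · 21^16 · 21^1 ≡ 11 · 21 · 35 · 11 · 35 · 11 · 21 (mod 43).
Accumulate the product:
11 · 21 = 231 ≡ 16
16 · 35 = 560 ≡ 1
1 · 11 = 11
11 · 35 = 385 ≡ 41
41 · 11 = 451 ≡ 21
21 · 21 = 441 ≡ 11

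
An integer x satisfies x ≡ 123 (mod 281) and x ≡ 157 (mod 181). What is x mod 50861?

43959

281⁻¹ mod 181: 281·143 ≡ 1 (mod 181), so 281⁻¹ ≡ 143.
x = 123 + 281·((157 − 123)·143 mod 181) = 123 + 281·156 = 43959.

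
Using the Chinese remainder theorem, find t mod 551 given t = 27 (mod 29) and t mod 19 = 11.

201

29⁻¹ mod 19: 29*2 ≡ 1 (mod 19), so 29⁻¹ ≡ 2.
t = 27 + 29*((11 − 27)*2 mod 19) = 27 + 29*6 = 201.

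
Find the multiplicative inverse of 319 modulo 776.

Run the extended Euclidean algorithm:
776 = 2×319 + 138
319 = 2×138 + 43
138 = 3×43 + 9
43 = 4×9 + 7
9 = 1×7 + 2
7 = 3×2 + 1
2 = 2×1 + 0
gcd(319, 776) = 1, so the inverse exists.
Bézout: 1 = −141×776 + 343×319.
So 319⁻¹ ≡ 343 (mod 776).

343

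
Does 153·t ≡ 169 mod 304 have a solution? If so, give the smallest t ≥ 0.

gcd(153, 304) = 1, so a unique solution mod 304 exists.
153⁻¹ ≡ 153 (mod 304).
t ≡ 153·169 ≡ 17 (mod 304).

17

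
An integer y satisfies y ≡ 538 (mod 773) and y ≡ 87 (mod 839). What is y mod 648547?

773⁻¹ mod 839: 773·750 ≡ 1 (mod 839), so 773⁻¹ ≡ 750.
y = 538 + 773·((87 − 538)·750 mod 839) = 538 + 773·706 = 546276.

546276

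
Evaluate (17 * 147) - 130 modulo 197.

17 * 147 = 2499 ≡ 135 (mod 197)
135 - 130 = 5

5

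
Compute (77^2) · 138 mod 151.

84

(77)^2 ≡ 40 (mod 151)
40 · 138 = 5520 ≡ 84 (mod 151)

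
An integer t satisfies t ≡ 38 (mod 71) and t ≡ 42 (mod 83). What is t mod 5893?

71⁻¹ mod 83: 71*76 ≡ 1 (mod 83), so 71⁻¹ ≡ 76.
t = 38 + 71*((42 − 38)*76 mod 83) = 38 + 71*55 = 3943.

3943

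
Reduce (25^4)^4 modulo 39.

1

(25)^4 ≡ 1 (mod 39)
(1)^4 ≡ 1 (mod 39)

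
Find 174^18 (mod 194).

182

18 in binary is 10010, i.e. 18 = 16 + 2.
174^1 ≡ 174 (mod 194)
174^2 ≡ 174^2 = 30276 ≡ 12 (mod 194)
174^4 ≡ 12^2 = 144 (mod 194)
174^8 ≡ 144^2 = 20736 ≡ 172 (mod 194)
174^16 ≡ 172^2 = 29584 ≡ 96 (mod 194)
174^18 = 174^16 × 174^2 ≡ 96 × 12 (mod 194).
96 × 12 = 1152 ≡ 182 (mod 194).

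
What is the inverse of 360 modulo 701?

By the extended Euclidean algorithm:
701 = 1*360 + 341
360 = 1*341 + 19
341 = 17*19 + 18
19 = 1*18 + 1
18 = 18*1 + 0
gcd(360, 701) = 1, so the inverse exists.
Back-substitute for 1:
1 = 1*19 − 1*18
  = −1*341 + 18*19
  = 18*360 − 19*341
  = −19*701 + 37*360
So 360⁻¹ ≡ 37 (mod 701).

37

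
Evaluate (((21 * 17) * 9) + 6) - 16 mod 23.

21 * 17 = 357 ≡ 12 (mod 23)
12 * 9 = 108 ≡ 16 (mod 23)
16 + 6 = 22
22 - 16 = 6

6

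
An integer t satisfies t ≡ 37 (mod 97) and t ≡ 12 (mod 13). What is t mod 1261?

1104

97⁻¹ mod 13: 97·11 ≡ 1 (mod 13), so 97⁻¹ ≡ 11.
t = 37 + 97·((12 − 37)·11 mod 13) = 37 + 97·11 = 1104.
Check: 1104 mod 97 = 37, 1104 mod 13 = 12. ✓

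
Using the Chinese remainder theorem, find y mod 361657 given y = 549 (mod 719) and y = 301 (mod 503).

719⁻¹ mod 503: 719×170 ≡ 1 (mod 503), so 719⁻¹ ≡ 170.
y = 549 + 719×((301 − 549)×170 mod 503) = 549 + 719×92 = 66697.

66697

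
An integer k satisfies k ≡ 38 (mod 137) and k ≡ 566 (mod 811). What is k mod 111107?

39494

137⁻¹ mod 811: 137×148 ≡ 1 (mod 811), so 137⁻¹ ≡ 148.
k = 38 + 137×((566 − 38)×148 mod 811) = 38 + 137×288 = 39494.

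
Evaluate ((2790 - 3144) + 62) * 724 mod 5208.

2790 - 3144 = -354 ≡ 4854 (mod 5208)
4854 + 62 = 4916
4916 * 724 = 3559184 ≡ 2120 (mod 5208)

2120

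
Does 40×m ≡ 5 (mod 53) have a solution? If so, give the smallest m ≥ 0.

gcd(40, 53) = 1, so a unique solution mod 53 exists.
40⁻¹ ≡ 4 (mod 53).
m ≡ 4×5 ≡ 20 (mod 53).

20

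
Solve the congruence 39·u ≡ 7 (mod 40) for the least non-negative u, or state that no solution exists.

33

gcd(39, 40) = 1, so a unique solution mod 40 exists.
39⁻¹ ≡ 39 (mod 40).
u ≡ 39·7 ≡ 33 (mod 40).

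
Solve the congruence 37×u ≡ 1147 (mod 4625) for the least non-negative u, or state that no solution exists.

gcd(37, 4625) = 37, and 37 | 1147, so solutions exist.
Divide through by 37: 1×u mod 125 = 31.
1⁻¹ ≡ 1 (mod 125).
u ≡ 1×31 ≡ 31 (mod 125).
The smallest non-negative solution is u = 31.

31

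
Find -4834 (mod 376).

54

-4834 = -13*376 + 54, so -4834 ≡ 54 (mod 376).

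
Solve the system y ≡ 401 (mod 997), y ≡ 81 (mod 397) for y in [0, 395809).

369291

997⁻¹ mod 397: 997·309 ≡ 1 (mod 397), so 997⁻¹ ≡ 309.
y = 401 + 997·((81 − 401)·309 mod 397) = 401 + 997·370 = 369291.
Check: 369291 mod 997 = 401, 369291 mod 397 = 81. ✓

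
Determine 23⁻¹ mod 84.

11

Apply the Euclidean algorithm and back-substitute:
84 = 3×23 + 15
23 = 1×15 + 8
15 = 1×8 + 7
8 = 1×7 + 1
7 = 7×1 + 0
gcd(23, 84) = 1, so the inverse exists.
Back-substitute for 1:
1 = 1×8 − 1×7
  = −1×15 + 2×8
  = 2×23 − 3×15
  = −3×84 + 11×23
So 23⁻¹ ≡ 11 (mod 84).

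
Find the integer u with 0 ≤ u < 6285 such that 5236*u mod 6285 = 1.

6285 = 1·5236 + 1049
5236 = 4·1049 + 1040
1049 = 1·1040 + 9
1040 = 115·9 + 5
9 = 1·5 + 4
5 = 1·4 + 1
4 = 4·1 + 0
gcd(5236, 6285) = 1, so the inverse exists.
Back-substitute for 1:
1 = 1·5 − 1·4
  = −1·9 + 2·5
  = 2·1040 − 231·9
  = −231·1049 + 233·1040
  = 233·5236 − 1163·1049
  = −1163·6285 + 1396·5236
So 5236⁻¹ ≡ 1396 (mod 6285).

1396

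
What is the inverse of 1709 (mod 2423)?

2423 = 1×1709 + 714
1709 = 2×714 + 281
714 = 2×281 + 152
281 = 1×152 + 129
152 = 1×129 + 23
129 = 5×23 + 14
23 = 1×14 + 9
14 = 1×9 + 5
9 = 1×5 + 4
5 = 1×4 + 1
4 = 4×1 + 0
gcd(1709, 2423) = 1, so the inverse exists.
Bézout: 1 = −371×2423 + 526×1709.
So 1709⁻¹ ≡ 526 (mod 2423).

526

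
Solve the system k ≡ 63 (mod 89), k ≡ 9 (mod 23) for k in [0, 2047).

89⁻¹ mod 23: 89·15 ≡ 1 (mod 23), so 89⁻¹ ≡ 15.
k = 63 + 89·((9 − 63)·15 mod 23) = 63 + 89·18 = 1665.

1665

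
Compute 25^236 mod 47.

18

Using repeated squaring:
25^1 ≡ 25 (mod 47)
25^2 ≡ 25^2 = 625 ≡ 14 (mod 47)
25^4 ≡ 14^2 = 196 ≡ 8 (mod 47)
25^8 ≡ 8^2 = 64 ≡ 17 (mod 47)
25^16 ≡ 17^2 = 289 ≡ 7 (mod 47)
25^32 ≡ 7^2 = 49 ≡ 2 (mod 47)
25^64 ≡ 2^2 = 4 (mod 47)
25^128 ≡ 4^2 = 16 (mod 47)
25^236 = 25^128 · 25^64 · 25^32 · 25^8 · 25^4 ≡ 16 · 4 · 2 · 17 · 8 (mod 47).
Accumulate the product:
16 · 4 = 64 ≡ 17
17 · 2 = 34
34 · 17 = 578 ≡ 14
14 · 8 = 112 ≡ 18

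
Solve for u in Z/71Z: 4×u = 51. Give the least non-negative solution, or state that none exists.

gcd(4, 71) = 1, so a unique solution mod 71 exists.
4⁻¹ ≡ 18 (mod 71).
u ≡ 18×51 ≡ 66 (mod 71).

66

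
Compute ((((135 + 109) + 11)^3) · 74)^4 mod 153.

0

135 + 109 = 244 ≡ 91 (mod 153)
91 + 11 = 102
(102)^3 ≡ 0 (mod 153)
0 · 74 = 0
(0)^4 ≡ 0 (mod 153)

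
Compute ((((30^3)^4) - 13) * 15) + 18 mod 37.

(30)^3 ≡ 27 (mod 37)
(27)^4 ≡ 10 (mod 37)
10 - 13 = -3 ≡ 34 (mod 37)
34 * 15 = 510 ≡ 29 (mod 37)
29 + 18 = 47 ≡ 10 (mod 37)

10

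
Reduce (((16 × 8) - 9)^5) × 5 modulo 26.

16 × 8 = 128 ≡ 24 (mod 26)
24 - 9 = 15
(15)^5 ≡ 19 (mod 26)
19 × 5 = 95 ≡ 17 (mod 26)

17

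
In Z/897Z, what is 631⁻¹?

897 = 1·631 + 266
631 = 2·266 + 99
266 = 2·99 + 68
99 = 1·68 + 31
68 = 2·31 + 6
31 = 5·6 + 1
6 = 6·1 + 0
gcd(631, 897) = 1, so the inverse exists.
Back-substitute for 1:
1 = 1·31 − 5·6
  = −5·68 + 11·31
  = 11·99 − 16·68
  = −16·266 + 43·99
  = 43·631 − 102·266
  = −102·897 + 145·631
So 631⁻¹ ≡ 145 (mod 897).

145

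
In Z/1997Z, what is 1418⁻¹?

1083

1997 = 1*1418 + 579
1418 = 2*579 + 260
579 = 2*260 + 59
260 = 4*59 + 24
59 = 2*24 + 11
24 = 2*11 + 2
11 = 5*2 + 1
2 = 2*1 + 0
gcd(1418, 1997) = 1, so the inverse exists.
Bézout: 1 = 649*1997 − 914*1418.
So 1418⁻¹ ≡ −914 ≡ 1083 (mod 1997).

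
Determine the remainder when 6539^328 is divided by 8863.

3635

6539^1 ≡ 6539 (mod 8863)
6539^2 ≡ 6539^2 = 42758521 ≡ 3409 (mod 8863)
6539^4 ≡ 3409^2 = 11621281 ≡ 1888 (mod 8863)
6539^8 ≡ 1888^2 = 3564544 ≡ 1618 (mod 8863)
6539^16 ≡ 1618^2 = 2617924 ≡ 3339 (mod 8863)
6539^32 ≡ 3339^2 = 11148921 ≡ 8130 (mod 8863)
6539^64 ≡ 8130^2 = 66096900 ≡ 5509 (mod 8863)
6539^128 ≡ 5509^2 = 30349081 ≡ 2169 (mod 8863)
6539^256 ≡ 2169^2 = 4704561 ≡ 7171 (mod 8863)
6539^328 = 6539^256 × 6539^64 × 6539^8 ≡ 7171 × 5509 × 1618 (mod 8863).
Accumulate the product:
7171 × 5509 = 39505039 ≡ 2648
2648 × 1618 = 4284464 ≡ 3635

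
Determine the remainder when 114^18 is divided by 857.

18 in binary is 10010, i.e. 18 = 16 + 2.
114^1 ≡ 114 (mod 857)
114^2 ≡ 114^2 = 12996 ≡ 141 (mod 857)
114^4 ≡ 141^2 = 19881 ≡ 170 (mod 857)
114^8 ≡ 170^2 = 28900 ≡ 619 (mod 857)
114^16 ≡ 619^2 = 383161 ≡ 82 (mod 857)
114^18 = 114^16 * 114^2 ≡ 82 * 141 (mod 857).
82 * 141 = 11562 ≡ 421 (mod 857).

421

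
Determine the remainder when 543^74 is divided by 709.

55

Using repeated squaring:
74 in binary is 1001010, i.e. 74 = 64 + 8 + 2.
543^1 ≡ 543 (mod 709)
543^2 ≡ 543^2 = 294849 ≡ 614 (mod 709)
543^4 ≡ 614^2 = 376996 ≡ 517 (mod 709)
543^8 ≡ 517^2 = 267289 ≡ 705 (mod 709)
543^16 ≡ 705^2 = 497025 ≡ 16 (mod 709)
543^32 ≡ 16^2 = 256 (mod 709)
543^64 ≡ 256^2 = 65536 ≡ 308 (mod 709)
543^74 = 543^64 * 543^8 * 543^2 ≡ 308 * 705 * 614 (mod 709).
Accumulate the product:
308 * 705 = 217140 ≡ 186
186 * 614 = 114204 ≡ 55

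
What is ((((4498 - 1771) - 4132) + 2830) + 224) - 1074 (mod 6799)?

4498 - 1771 = 2727
2727 - 4132 = -1405 ≡ 5394 (mod 6799)
5394 + 2830 = 8224 ≡ 1425 (mod 6799)
1425 + 224 = 1649
1649 - 1074 = 575

575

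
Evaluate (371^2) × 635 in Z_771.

704

(371)^2 ≡ 403 (mod 771)
403 × 635 = 255905 ≡ 704 (mod 771)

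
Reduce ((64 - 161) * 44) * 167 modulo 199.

62

64 - 161 = -97 ≡ 102 (mod 199)
102 * 44 = 4488 ≡ 110 (mod 199)
110 * 167 = 18370 ≡ 62 (mod 199)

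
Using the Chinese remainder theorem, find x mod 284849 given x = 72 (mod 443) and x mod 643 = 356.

267201

443⁻¹ mod 643: 443×344 ≡ 1 (mod 643), so 443⁻¹ ≡ 344.
x = 72 + 443×((356 − 72)×344 mod 643) = 72 + 443×603 = 267201.
Check: 267201 mod 443 = 72, 267201 mod 643 = 356. ✓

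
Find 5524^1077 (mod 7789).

Using repeated squaring:
1077 in binary is 10000110101, i.e. 1077 = 1024 + 32 + 16 + 4 + 1.
5524^1 ≡ 5524 (mod 7789)
5524^2 ≡ 5524^2 = 30514576 ≡ 5063 (mod 7789)
5524^4 ≡ 5063^2 = 25633969 ≡ 370 (mod 7789)
5524^8 ≡ 370^2 = 136900 ≡ 4487 (mod 7789)
5524^16 ≡ 4487^2 = 20133169 ≡ 6393 (mod 7789)
5524^32 ≡ 6393^2 = 40870449 ≡ 1566 (mod 7789)
5524^64 ≡ 1566^2 = 2452356 ≡ 6610 (mod 7789)
5524^128 ≡ 6610^2 = 43692100 ≡ 3599 (mod 7789)
5524^256 ≡ 3599^2 = 12952801 ≡ 7483 (mod 7789)
5524^512 ≡ 7483^2 = 55995289 ≡ 168 (mod 7789)
5524^1024 ≡ 168^2 = 28224 ≡ 4857 (mod 7789)
5524^1077 = 5524^1024 × 5524^32 × 5524^16 × 5524^4 × 5524^1 ≡ 4857 × 1566 × 6393 × 370 × 5524 (mod 7789).
Accumulate the product:
4857 × 1566 = 7606062 ≡ 3998
3998 × 6393 = 25559214 ≡ 3505
3505 × 370 = 1296850 ≡ 3876
3876 × 5524 = 21411024 ≡ 6852

6852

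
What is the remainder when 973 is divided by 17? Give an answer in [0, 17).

973 = 57·17 + 4, so 973 ≡ 4 (mod 17).

4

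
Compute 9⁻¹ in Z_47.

21

Apply the Euclidean algorithm and back-substitute:
47 = 5×9 + 2
9 = 4×2 + 1
2 = 2×1 + 0
gcd(9, 47) = 1, so the inverse exists.
Bézout: 1 = −4×47 + 21×9.
So 9⁻¹ ≡ 21 (mod 47).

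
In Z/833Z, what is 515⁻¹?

833 = 1×515 + 318
515 = 1×318 + 197
318 = 1×197 + 121
197 = 1×121 + 76
121 = 1×76 + 45
76 = 1×45 + 31
45 = 1×31 + 14
31 = 2×14 + 3
14 = 4×3 + 2
3 = 1×2 + 1
2 = 2×1 + 0
gcd(515, 833) = 1, so the inverse exists.
Back-substitute for 1:
1 = 1×3 − 1×2
  = −1×14 + 5×3
  = 5×31 − 11×14
  = −11×45 + 16×31
  = 16×76 − 27×45
  = −27×121 + 43×76
  = 43×197 − 70×121
  = −70×318 + 113×197
  = 113×515 − 183×318
  = −183×833 + 296×515
So 515⁻¹ ≡ 296 (mod 833).

296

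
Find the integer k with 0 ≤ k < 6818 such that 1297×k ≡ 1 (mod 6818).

Apply the Euclidean algorithm and back-substitute:
6818 = 5×1297 + 333
1297 = 3×333 + 298
333 = 1×298 + 35
298 = 8×35 + 18
35 = 1×18 + 17
18 = 1×17 + 1
17 = 17×1 + 0
gcd(1297, 6818) = 1, so the inverse exists.
Bézout: 1 = −74×6818 + 389×1297.
So 1297⁻¹ ≡ 389 (mod 6818).

389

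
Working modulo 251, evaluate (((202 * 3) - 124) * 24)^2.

233

202 * 3 = 606 ≡ 104 (mod 251)
104 - 124 = -20 ≡ 231 (mod 251)
231 * 24 = 5544 ≡ 22 (mod 251)
(22)^2 ≡ 233 (mod 251)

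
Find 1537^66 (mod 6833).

By square-and-multiply:
1537^1 ≡ 1537 (mod 6833)
1537^2 ≡ 1537^2 = 2362369 ≡ 4984 (mod 6833)
1537^4 ≡ 4984^2 = 24840256 ≡ 2301 (mod 6833)
1537^8 ≡ 2301^2 = 5294601 ≡ 5859 (mod 6833)
1537^16 ≡ 5859^2 = 34327881 ≡ 5722 (mod 6833)
1537^32 ≡ 5722^2 = 32741284 ≡ 4381 (mod 6833)
1537^64 ≡ 4381^2 = 19193161 ≡ 6097 (mod 6833)
1537^66 = 1537^64 × 1537^2 ≡ 6097 × 4984 (mod 6833).
6097 × 4984 = 30387448 ≡ 1097 (mod 6833).

1097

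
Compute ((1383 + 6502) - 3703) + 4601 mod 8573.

210

1383 + 6502 = 7885
7885 - 3703 = 4182
4182 + 4601 = 8783 ≡ 210 (mod 8573)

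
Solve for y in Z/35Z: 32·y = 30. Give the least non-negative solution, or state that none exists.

25

gcd(32, 35) = 1, so a unique solution mod 35 exists.
32⁻¹ ≡ 23 (mod 35).
y ≡ 23·30 ≡ 25 (mod 35).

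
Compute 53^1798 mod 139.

By square-and-multiply:
1798 in binary is 11100000110, i.e. 1798 = 1024 + 512 + 256 + 4 + 2.
53^1 ≡ 53 (mod 139)
53^2 ≡ 53^2 = 2809 ≡ 29 (mod 139)
53^4 ≡ 29^2 = 841 ≡ 7 (mod 139)
53^8 ≡ 7^2 = 49 (mod 139)
53^16 ≡ 49^2 = 2401 ≡ 38 (mod 139)
53^32 ≡ 38^2 = 1444 ≡ 54 (mod 139)
53^64 ≡ 54^2 = 2916 ≡ 136 (mod 139)
53^128 ≡ 136^2 = 18496 ≡ 9 (mod 139)
53^256 ≡ 9^2 = 81 (mod 139)
53^512 ≡ 81^2 = 6561 ≡ 28 (mod 139)
53^1024 ≡ 28^2 = 784 ≡ 89 (mod 139)
53^1798 = 53^1024 * 53^512 * 53^256 * 53^4 * 53^2 ≡ 89 * 28 * 81 * 7 * 29 (mod 139).
Accumulate the product:
89 * 28 = 2492 ≡ 129
129 * 81 = 10449 ≡ 24
24 * 7 = 168 ≡ 29
29 * 29 = 841 ≡ 7

7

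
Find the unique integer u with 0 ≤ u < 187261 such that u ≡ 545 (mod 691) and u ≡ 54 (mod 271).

44769

691⁻¹ mod 271: 691×251 ≡ 1 (mod 271), so 691⁻¹ ≡ 251.
u = 545 + 691×((54 − 545)×251 mod 271) = 545 + 691×64 = 44769.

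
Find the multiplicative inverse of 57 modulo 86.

83

Apply the Euclidean algorithm and back-substitute:
86 = 1·57 + 29
57 = 1·29 + 28
29 = 1·28 + 1
28 = 28·1 + 0
gcd(57, 86) = 1, so the inverse exists.
Back-substitute for 1:
1 = 1·29 − 1·28
  = −1·57 + 2·29
  = 2·86 − 3·57
So 57⁻¹ ≡ −3 ≡ 83 (mod 86).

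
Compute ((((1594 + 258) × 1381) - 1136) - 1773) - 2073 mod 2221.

701

1594 + 258 = 1852
1852 × 1381 = 2557612 ≡ 1241 (mod 2221)
1241 - 1136 = 105
105 - 1773 = -1668 ≡ 553 (mod 2221)
553 - 2073 = -1520 ≡ 701 (mod 2221)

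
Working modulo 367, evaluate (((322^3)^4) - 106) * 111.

245

(322)^3 ≡ 258 (mod 367)
(258)^4 ≡ 52 (mod 367)
52 - 106 = -54 ≡ 313 (mod 367)
313 * 111 = 34743 ≡ 245 (mod 367)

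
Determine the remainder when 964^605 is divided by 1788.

Compute successive squares:
964^1 ≡ 964 (mod 1788)
964^2 ≡ 964^2 = 929296 ≡ 1324 (mod 1788)
964^4 ≡ 1324^2 = 1752976 ≡ 736 (mod 1788)
964^8 ≡ 736^2 = 541696 ≡ 1720 (mod 1788)
964^16 ≡ 1720^2 = 2958400 ≡ 1048 (mod 1788)
964^32 ≡ 1048^2 = 1098304 ≡ 472 (mod 1788)
964^64 ≡ 472^2 = 222784 ≡ 1072 (mod 1788)
964^128 ≡ 1072^2 = 1149184 ≡ 1288 (mod 1788)
964^256 ≡ 1288^2 = 1658944 ≡ 1468 (mod 1788)
964^512 ≡ 1468^2 = 2155024 ≡ 484 (mod 1788)
964^605 = 964^512 * 964^64 * 964^16 * 964^8 * 964^4 * 964^1 ≡ 484 * 1072 * 1048 * 1720 * 736 * 964 (mod 1788).
Accumulate the product:
484 * 1072 = 518848 ≡ 328
328 * 1048 = 343744 ≡ 448
448 * 1720 = 770560 ≡ 1720
1720 * 736 = 1265920 ≡ 16
16 * 964 = 15424 ≡ 1120

1120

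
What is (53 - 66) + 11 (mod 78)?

76

53 - 66 = -13 ≡ 65 (mod 78)
65 + 11 = 76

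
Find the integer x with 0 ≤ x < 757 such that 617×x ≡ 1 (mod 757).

611

757 = 1*617 + 140
617 = 4*140 + 57
140 = 2*57 + 26
57 = 2*26 + 5
26 = 5*5 + 1
5 = 5*1 + 0
gcd(617, 757) = 1, so the inverse exists.
Bézout: 1 = 119*757 − 146*617.
So 617⁻¹ ≡ −146 ≡ 611 (mod 757).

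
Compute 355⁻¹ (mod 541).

Run the extended Euclidean algorithm:
541 = 1·355 + 186
355 = 1·186 + 169
186 = 1·169 + 17
169 = 9·17 + 16
17 = 1·16 + 1
16 = 16·1 + 0
gcd(355, 541) = 1, so the inverse exists.
Bézout: 1 = 21·541 − 32·355.
So 355⁻¹ ≡ −32 ≡ 509 (mod 541).

509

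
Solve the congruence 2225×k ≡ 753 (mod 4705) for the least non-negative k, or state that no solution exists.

gcd(2225, 4705) = 5, and 5 does not divide 753.
So the congruence has no solution.

no solution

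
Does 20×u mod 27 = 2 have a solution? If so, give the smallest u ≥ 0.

19

gcd(20, 27) = 1, so a unique solution mod 27 exists.
20⁻¹ ≡ 23 (mod 27).
u ≡ 23×2 ≡ 19 (mod 27).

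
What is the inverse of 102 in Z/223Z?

129

Run the extended Euclidean algorithm:
223 = 2×102 + 19
102 = 5×19 + 7
19 = 2×7 + 5
7 = 1×5 + 2
5 = 2×2 + 1
2 = 2×1 + 0
gcd(102, 223) = 1, so the inverse exists.
Back-substitute for 1:
1 = 1×5 − 2×2
  = −2×7 + 3×5
  = 3×19 − 8×7
  = −8×102 + 43×19
  = 43×223 − 94×102
So 102⁻¹ ≡ −94 ≡ 129 (mod 223).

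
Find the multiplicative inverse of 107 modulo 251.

61

251 = 2*107 + 37
107 = 2*37 + 33
37 = 1*33 + 4
33 = 8*4 + 1
4 = 4*1 + 0
gcd(107, 251) = 1, so the inverse exists.
Bézout: 1 = −26*251 + 61*107.
So 107⁻¹ ≡ 61 (mod 251).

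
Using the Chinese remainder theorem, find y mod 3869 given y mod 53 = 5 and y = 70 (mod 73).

800

53⁻¹ mod 73: 53×62 ≡ 1 (mod 73), so 53⁻¹ ≡ 62.
y = 5 + 53×((70 − 5)×62 mod 73) = 5 + 53×15 = 800.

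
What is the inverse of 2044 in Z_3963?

3963 = 1·2044 + 1919
2044 = 1·1919 + 125
1919 = 15·125 + 44
125 = 2·44 + 37
44 = 1·37 + 7
37 = 5·7 + 2
7 = 3·2 + 1
2 = 2·1 + 0
gcd(2044, 3963) = 1, so the inverse exists.
Bézout: 1 = 883·3963 − 1712·2044.
So 2044⁻¹ ≡ −1712 ≡ 2251 (mod 3963).

2251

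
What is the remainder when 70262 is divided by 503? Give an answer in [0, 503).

70262 = 139·503 + 345, so 70262 ≡ 345 (mod 503).

345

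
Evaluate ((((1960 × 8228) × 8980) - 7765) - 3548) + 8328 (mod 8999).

1960 × 8228 = 16126880 ≡ 672 (mod 8999)
672 × 8980 = 6034560 ≡ 5230 (mod 8999)
5230 - 7765 = -2535 ≡ 6464 (mod 8999)
6464 - 3548 = 2916
2916 + 8328 = 11244 ≡ 2245 (mod 8999)

2245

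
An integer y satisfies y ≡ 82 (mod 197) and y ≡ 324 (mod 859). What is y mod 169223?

109417

197⁻¹ mod 859: 197·375 ≡ 1 (mod 859), so 197⁻¹ ≡ 375.
y = 82 + 197·((324 − 82)·375 mod 859) = 82 + 197·555 = 109417.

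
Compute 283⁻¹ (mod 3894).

2119

Apply the Euclidean algorithm and back-substitute:
3894 = 13×283 + 215
283 = 1×215 + 68
215 = 3×68 + 11
68 = 6×11 + 2
11 = 5×2 + 1
2 = 2×1 + 0
gcd(283, 3894) = 1, so the inverse exists.
Back-substitute for 1:
1 = 1×11 − 5×2
  = −5×68 + 31×11
  = 31×215 − 98×68
  = −98×283 + 129×215
  = 129×3894 − 1775×283
So 283⁻¹ ≡ −1775 ≡ 2119 (mod 3894).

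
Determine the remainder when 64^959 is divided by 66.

16

Compute successive squares:
959 in binary is 1110111111, i.e. 959 = 512 + 256 + 128 + 32 + 16 + 8 + 4 + 2 + 1.
64^1 ≡ 64 (mod 66)
64^2 ≡ 64^2 = 4096 ≡ 4 (mod 66)
64^4 ≡ 4^2 = 16 (mod 66)
64^8 ≡ 16^2 = 256 ≡ 58 (mod 66)
64^16 ≡ 58^2 = 3364 ≡ 64 (mod 66)
64^32 ≡ 64^2 = 4096 ≡ 4 (mod 66)
64^64 ≡ 4^2 = 16 (mod 66)
64^128 ≡ 16^2 = 256 ≡ 58 (mod 66)
64^256 ≡ 58^2 = 3364 ≡ 64 (mod 66)
64^512 ≡ 64^2 = 4096 ≡ 4 (mod 66)
64^959 = 64^512 · 64^256 · 64^128 · 64^32 · 64^16 · 64^8 · 64^4 · 64^2 · 64^1 ≡ 4 · 64 · 58 · 4 · 64 · 58 · 16 · 4 · 64 (mod 66).
Accumulate the product:
4 · 64 = 256 ≡ 58
58 · 58 = 3364 ≡ 64
64 · 4 = 256 ≡ 58
58 · 64 = 3712 ≡ 16
16 · 58 = 928 ≡ 4
4 · 16 = 64
64 · 4 = 256 ≡ 58
58 · 64 = 3712 ≡ 16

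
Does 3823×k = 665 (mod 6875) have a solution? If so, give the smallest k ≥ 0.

2980

gcd(3823, 6875) = 1, so a unique solution mod 6875 exists.
3823⁻¹ ≡ 4512 (mod 6875).
k ≡ 4512×665 ≡ 2980 (mod 6875).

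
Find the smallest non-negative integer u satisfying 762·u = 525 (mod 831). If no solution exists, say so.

gcd(762, 831) = 3, and 3 | 525, so solutions exist.
Divide through by 3: 254·u mod 277 = 175.
254⁻¹ ≡ 12 (mod 277).
u ≡ 12·175 ≡ 161 (mod 277).
The smallest non-negative solution is u = 161.

161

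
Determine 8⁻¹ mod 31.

4

Run the extended Euclidean algorithm:
31 = 3*8 + 7
8 = 1*7 + 1
7 = 7*1 + 0
gcd(8, 31) = 1, so the inverse exists.
Bézout: 1 = −1*31 + 4*8.
So 8⁻¹ ≡ 4 (mod 31).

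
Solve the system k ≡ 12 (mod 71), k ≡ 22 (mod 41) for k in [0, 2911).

71⁻¹ mod 41: 71·26 ≡ 1 (mod 41), so 71⁻¹ ≡ 26.
k = 12 + 71·((22 − 12)·26 mod 41) = 12 + 71·14 = 1006.

1006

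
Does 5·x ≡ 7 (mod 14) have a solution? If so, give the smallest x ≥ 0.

gcd(5, 14) = 1, so a unique solution mod 14 exists.
5⁻¹ ≡ 3 (mod 14).
x ≡ 3·7 ≡ 7 (mod 14).

7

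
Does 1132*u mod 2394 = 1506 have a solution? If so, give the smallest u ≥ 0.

1137

gcd(1132, 2394) = 2, and 2 | 1506, so solutions exist.
Divide through by 2: 566*u ≡ 753 (mod 1197).
566⁻¹ ≡ 755 (mod 1197).
u ≡ 755*753 ≡ 1137 (mod 1197).
The smallest non-negative solution is u = 1137.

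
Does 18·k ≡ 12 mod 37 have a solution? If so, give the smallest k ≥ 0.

gcd(18, 37) = 1, so a unique solution mod 37 exists.
18⁻¹ ≡ 35 (mod 37).
k ≡ 35·12 ≡ 13 (mod 37).

13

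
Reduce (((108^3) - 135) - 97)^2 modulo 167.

154

(108)^3 ≡ 31 (mod 167)
31 - 135 = -104 ≡ 63 (mod 167)
63 - 97 = -34 ≡ 133 (mod 167)
(133)^2 ≡ 154 (mod 167)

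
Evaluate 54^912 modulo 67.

912 in binary is 1110010000, i.e. 912 = 512 + 256 + 128 + 16.
54^1 ≡ 54 (mod 67)
54^2 ≡ 54^2 = 2916 ≡ 35 (mod 67)
54^4 ≡ 35^2 = 1225 ≡ 19 (mod 67)
54^8 ≡ 19^2 = 361 ≡ 26 (mod 67)
54^16 ≡ 26^2 = 676 ≡ 6 (mod 67)
54^32 ≡ 6^2 = 36 (mod 67)
54^64 ≡ 36^2 = 1296 ≡ 23 (mod 67)
54^128 ≡ 23^2 = 529 ≡ 60 (mod 67)
54^256 ≡ 60^2 = 3600 ≡ 49 (mod 67)
54^512 ≡ 49^2 = 2401 ≡ 56 (mod 67)
54^912 = 54^512 · 54^256 · 54^128 · 54^16 ≡ 56 · 49 · 60 · 6 (mod 67).
Accumulate the product:
56 · 49 = 2744 ≡ 64
64 · 60 = 3840 ≡ 21
21 · 6 = 126 ≡ 59

59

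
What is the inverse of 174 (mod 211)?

211 = 1×174 + 37
174 = 4×37 + 26
37 = 1×26 + 11
26 = 2×11 + 4
11 = 2×4 + 3
4 = 1×3 + 1
3 = 3×1 + 0
gcd(174, 211) = 1, so the inverse exists.
Bézout: 1 = −47×211 + 57×174.
So 174⁻¹ ≡ 57 (mod 211).

57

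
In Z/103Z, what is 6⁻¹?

Apply the Euclidean algorithm and back-substitute:
103 = 17×6 + 1
6 = 6×1 + 0
gcd(6, 103) = 1, so the inverse exists.
Back-substitute for 1:
1 = 1×103 − 17×6
So 6⁻¹ ≡ −17 ≡ 86 (mod 103).

86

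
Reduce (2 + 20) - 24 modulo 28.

26

2 + 20 = 22
22 - 24 = -2 ≡ 26 (mod 28)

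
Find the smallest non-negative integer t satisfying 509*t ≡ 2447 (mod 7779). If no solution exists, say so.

2068

gcd(509, 7779) = 1, so a unique solution mod 7779 exists.
509⁻¹ ≡ 5456 (mod 7779).
t ≡ 5456*2447 ≡ 2068 (mod 7779).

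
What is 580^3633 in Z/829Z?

745

580^1 ≡ 580 (mod 829)
580^2 ≡ 580^2 = 336400 ≡ 655 (mod 829)
580^4 ≡ 655^2 = 429025 ≡ 432 (mod 829)
580^8 ≡ 432^2 = 186624 ≡ 99 (mod 829)
580^16 ≡ 99^2 = 9801 ≡ 682 (mod 829)
580^32 ≡ 682^2 = 465124 ≡ 55 (mod 829)
580^64 ≡ 55^2 = 3025 ≡ 538 (mod 829)
580^128 ≡ 538^2 = 289444 ≡ 123 (mod 829)
580^256 ≡ 123^2 = 15129 ≡ 207 (mod 829)
580^512 ≡ 207^2 = 42849 ≡ 570 (mod 829)
580^1024 ≡ 570^2 = 324900 ≡ 761 (mod 829)
580^2048 ≡ 761^2 = 579121 ≡ 479 (mod 829)
580^3633 = 580^2048 × 580^1024 × 580^512 × 580^32 × 580^16 × 580^1 ≡ 479 × 761 × 570 × 55 × 682 × 580 (mod 829).
Accumulate the product:
479 × 761 = 364519 ≡ 588
588 × 570 = 335160 ≡ 244
244 × 55 = 13420 ≡ 156
156 × 682 = 106392 ≡ 280
280 × 580 = 162400 ≡ 745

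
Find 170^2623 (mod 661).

499

Using repeated squaring:
2623 in binary is 101000111111, i.e. 2623 = 2048 + 512 + 32 + 16 + 8 + 4 + 2 + 1.
170^1 ≡ 170 (mod 661)
170^2 ≡ 170^2 = 28900 ≡ 477 (mod 661)
170^4 ≡ 477^2 = 227529 ≡ 145 (mod 661)
170^8 ≡ 145^2 = 21025 ≡ 534 (mod 661)
170^16 ≡ 534^2 = 285156 ≡ 265 (mod 661)
170^32 ≡ 265^2 = 70225 ≡ 159 (mod 661)
170^64 ≡ 159^2 = 25281 ≡ 163 (mod 661)
170^128 ≡ 163^2 = 26569 ≡ 129 (mod 661)
170^256 ≡ 129^2 = 16641 ≡ 116 (mod 661)
170^512 ≡ 116^2 = 13456 ≡ 236 (mod 661)
170^1024 ≡ 236^2 = 55696 ≡ 172 (mod 661)
170^2048 ≡ 172^2 = 29584 ≡ 500 (mod 661)
170^2623 = 170^2048 × 170^512 × 170^32 × 170^16 × 170^8 × 170^4 × 170^2 × 170^1 ≡ 500 × 236 × 159 × 265 × 534 × 145 × 477 × 170 (mod 661).
Accumulate the product:
500 × 236 = 118000 ≡ 342
342 × 159 = 54378 ≡ 176
176 × 265 = 46640 ≡ 370
370 × 534 = 197580 ≡ 602
602 × 145 = 87290 ≡ 38
38 × 477 = 18126 ≡ 279
279 × 170 = 47430 ≡ 499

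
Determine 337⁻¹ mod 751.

78

By the extended Euclidean algorithm:
751 = 2×337 + 77
337 = 4×77 + 29
77 = 2×29 + 19
29 = 1×19 + 10
19 = 1×10 + 9
10 = 1×9 + 1
9 = 9×1 + 0
gcd(337, 751) = 1, so the inverse exists.
Back-substitute for 1:
1 = 1×10 − 1×9
  = −1×19 + 2×10
  = 2×29 − 3×19
  = −3×77 + 8×29
  = 8×337 − 35×77
  = −35×751 + 78×337
So 337⁻¹ ≡ 78 (mod 751).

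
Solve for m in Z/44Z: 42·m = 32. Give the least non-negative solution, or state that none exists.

gcd(42, 44) = 2, and 2 | 32, so solutions exist.
Divide through by 2: 21·m mod 22 = 16.
21⁻¹ ≡ 21 (mod 22).
m ≡ 21·16 ≡ 6 (mod 22).
The smallest non-negative solution is m = 6.

6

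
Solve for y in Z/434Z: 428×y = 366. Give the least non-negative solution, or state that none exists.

gcd(428, 434) = 2, and 2 | 366, so solutions exist.
Divide through by 2: 214×y ≡ 183 (mod 217).
214⁻¹ ≡ 72 (mod 217).
y ≡ 72×183 ≡ 156 (mod 217).
The smallest non-negative solution is y = 156.

156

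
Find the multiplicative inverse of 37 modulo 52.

45

52 = 1×37 + 15
37 = 2×15 + 7
15 = 2×7 + 1
7 = 7×1 + 0
gcd(37, 52) = 1, so the inverse exists.
Back-substitute for 1:
1 = 1×15 − 2×7
  = −2×37 + 5×15
  = 5×52 − 7×37
So 37⁻¹ ≡ −7 ≡ 45 (mod 52).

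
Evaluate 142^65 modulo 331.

57

65 in binary is 1000001, i.e. 65 = 64 + 1.
142^1 ≡ 142 (mod 331)
142^2 ≡ 142^2 = 20164 ≡ 304 (mod 331)
142^4 ≡ 304^2 = 92416 ≡ 67 (mod 331)
142^8 ≡ 67^2 = 4489 ≡ 186 (mod 331)
142^16 ≡ 186^2 = 34596 ≡ 172 (mod 331)
142^32 ≡ 172^2 = 29584 ≡ 125 (mod 331)
142^64 ≡ 125^2 = 15625 ≡ 68 (mod 331)
142^65 = 142^64 * 142^1 ≡ 68 * 142 (mod 331).
68 * 142 = 9656 ≡ 57 (mod 331).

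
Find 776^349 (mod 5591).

By square-and-multiply:
776^1 ≡ 776 (mod 5591)
776^2 ≡ 776^2 = 602176 ≡ 3939 (mod 5591)
776^4 ≡ 3939^2 = 15515721 ≡ 696 (mod 5591)
776^8 ≡ 696^2 = 484416 ≡ 3590 (mod 5591)
776^16 ≡ 3590^2 = 12888100 ≡ 845 (mod 5591)
776^32 ≡ 845^2 = 714025 ≡ 3968 (mod 5591)
776^64 ≡ 3968^2 = 15745024 ≡ 768 (mod 5591)
776^128 ≡ 768^2 = 589824 ≡ 2769 (mod 5591)
776^256 ≡ 2769^2 = 7667361 ≡ 2100 (mod 5591)
776^349 = 776^256 * 776^64 * 776^16 * 776^8 * 776^4 * 776^1 ≡ 2100 * 768 * 845 * 3590 * 696 * 776 (mod 5591).
Accumulate the product:
2100 * 768 = 1612800 ≡ 2592
2592 * 845 = 2190240 ≡ 4159
4159 * 3590 = 14930810 ≡ 2840
2840 * 696 = 1976640 ≡ 3017
3017 * 776 = 2341192 ≡ 4154

4154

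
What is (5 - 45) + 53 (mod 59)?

13

5 - 45 = -40 ≡ 19 (mod 59)
19 + 53 = 72 ≡ 13 (mod 59)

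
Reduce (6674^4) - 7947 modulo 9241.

6544

(6674)^4 ≡ 5250 (mod 9241)
5250 - 7947 = -2697 ≡ 6544 (mod 9241)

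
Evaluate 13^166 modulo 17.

13^1 ≡ 13 (mod 17)
13^2 ≡ 13^2 = 169 ≡ 16 (mod 17)
13^4 ≡ 16^2 = 256 ≡ 1 (mod 17)
13^8 ≡ 1^2 = 1 (mod 17)
13^16 ≡ 1^2 = 1 (mod 17)
13^32 ≡ 1^2 = 1 (mod 17)
13^64 ≡ 1^2 = 1 (mod 17)
13^128 ≡ 1^2 = 1 (mod 17)
13^166 = 13^128 * 13^32 * 13^4 * 13^2 ≡ 1 * 1 * 1 * 16 (mod 17).
Accumulate the product:
1 * 1 = 1
1 * 1 = 1
1 * 16 = 16

16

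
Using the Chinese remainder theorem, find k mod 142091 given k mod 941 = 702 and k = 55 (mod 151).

941⁻¹ mod 151: 941·82 ≡ 1 (mod 151), so 941⁻¹ ≡ 82.
k = 702 + 941·((55 − 702)·82 mod 151) = 702 + 941·98 = 92920.

92920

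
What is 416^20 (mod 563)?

438

20 in binary is 10100, i.e. 20 = 16 + 4.
416^1 ≡ 416 (mod 563)
416^2 ≡ 416^2 = 173056 ≡ 215 (mod 563)
416^4 ≡ 215^2 = 46225 ≡ 59 (mod 563)
416^8 ≡ 59^2 = 3481 ≡ 103 (mod 563)
416^16 ≡ 103^2 = 10609 ≡ 475 (mod 563)
416^20 = 416^16 * 416^4 ≡ 475 * 59 (mod 563).
475 * 59 = 28025 ≡ 438 (mod 563).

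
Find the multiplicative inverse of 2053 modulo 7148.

7148 = 3×2053 + 989
2053 = 2×989 + 75
989 = 13×75 + 14
75 = 5×14 + 5
14 = 2×5 + 4
5 = 1×4 + 1
4 = 4×1 + 0
gcd(2053, 7148) = 1, so the inverse exists.
Back-substitute for 1:
1 = 1×5 − 1×4
  = −1×14 + 3×5
  = 3×75 − 16×14
  = −16×989 + 211×75
  = 211×2053 − 438×989
  = −438×7148 + 1525×2053
So 2053⁻¹ ≡ 1525 (mod 7148).

1525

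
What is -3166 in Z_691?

289

-3166 = -5·691 + 289, so -3166 ≡ 289 (mod 691).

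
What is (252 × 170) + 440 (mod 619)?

569

252 × 170 = 42840 ≡ 129 (mod 619)
129 + 440 = 569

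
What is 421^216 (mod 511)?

1

Compute successive squares:
421^1 ≡ 421 (mod 511)
421^2 ≡ 421^2 = 177241 ≡ 435 (mod 511)
421^4 ≡ 435^2 = 189225 ≡ 155 (mod 511)
421^8 ≡ 155^2 = 24025 ≡ 8 (mod 511)
421^16 ≡ 8^2 = 64 (mod 511)
421^32 ≡ 64^2 = 4096 ≡ 8 (mod 511)
421^64 ≡ 8^2 = 64 (mod 511)
421^128 ≡ 64^2 = 4096 ≡ 8 (mod 511)
421^216 = 421^128 · 421^64 · 421^16 · 421^8 ≡ 8 · 64 · 64 · 8 (mod 511).
Accumulate the product:
8 · 64 = 512 ≡ 1
1 · 64 = 64
64 · 8 = 512 ≡ 1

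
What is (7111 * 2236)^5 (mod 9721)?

7111 * 2236 = 15900196 ≡ 6361 (mod 9721)
(6361)^5 ≡ 3428 (mod 9721)

3428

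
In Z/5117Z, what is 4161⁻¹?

4373

Run the extended Euclidean algorithm:
5117 = 1×4161 + 956
4161 = 4×956 + 337
956 = 2×337 + 282
337 = 1×282 + 55
282 = 5×55 + 7
55 = 7×7 + 6
7 = 1×6 + 1
6 = 6×1 + 0
gcd(4161, 5117) = 1, so the inverse exists.
Back-substitute for 1:
1 = 1×7 − 1×6
  = −1×55 + 8×7
  = 8×282 − 41×55
  = −41×337 + 49×282
  = 49×956 − 139×337
  = −139×4161 + 605×956
  = 605×5117 − 744×4161
So 4161⁻¹ ≡ −744 ≡ 4373 (mod 5117).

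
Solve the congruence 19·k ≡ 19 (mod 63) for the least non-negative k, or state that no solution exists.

1

gcd(19, 63) = 1, so a unique solution mod 63 exists.
19⁻¹ ≡ 10 (mod 63).
k ≡ 10·19 ≡ 1 (mod 63).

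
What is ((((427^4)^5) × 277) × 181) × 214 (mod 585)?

343

(427)^4 ≡ 211 (mod 585)
(211)^5 ≡ 61 (mod 585)
61 × 277 = 16897 ≡ 517 (mod 585)
517 × 181 = 93577 ≡ 562 (mod 585)
562 × 214 = 120268 ≡ 343 (mod 585)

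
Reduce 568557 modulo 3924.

568557 = 144·3924 + 3501, so 568557 ≡ 3501 (mod 3924).

3501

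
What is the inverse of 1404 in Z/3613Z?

1140

By the extended Euclidean algorithm:
3613 = 2·1404 + 805
1404 = 1·805 + 599
805 = 1·599 + 206
599 = 2·206 + 187
206 = 1·187 + 19
187 = 9·19 + 16
19 = 1·16 + 3
16 = 5·3 + 1
3 = 3·1 + 0
gcd(1404, 3613) = 1, so the inverse exists.
Bézout: 1 = −443·3613 + 1140·1404.
So 1404⁻¹ ≡ 1140 (mod 3613).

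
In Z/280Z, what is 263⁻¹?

Run the extended Euclidean algorithm:
280 = 1×263 + 17
263 = 15×17 + 8
17 = 2×8 + 1
8 = 8×1 + 0
gcd(263, 280) = 1, so the inverse exists.
Back-substitute for 1:
1 = 1×17 − 2×8
  = −2×263 + 31×17
  = 31×280 − 33×263
So 263⁻¹ ≡ −33 ≡ 247 (mod 280).

247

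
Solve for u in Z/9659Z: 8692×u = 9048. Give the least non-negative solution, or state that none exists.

gcd(8692, 9659) = 1, so a unique solution mod 9659 exists.
8692⁻¹ ≡ 8780 (mod 9659).
u ≡ 8780×9048 ≡ 5824 (mod 9659).

5824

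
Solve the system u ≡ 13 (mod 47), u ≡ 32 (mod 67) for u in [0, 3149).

2645

47⁻¹ mod 67: 47·10 ≡ 1 (mod 67), so 47⁻¹ ≡ 10.
u = 13 + 47·((32 − 13)·10 mod 67) = 13 + 47·56 = 2645.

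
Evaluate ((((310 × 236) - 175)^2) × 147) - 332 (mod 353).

346

310 × 236 = 73160 ≡ 89 (mod 353)
89 - 175 = -86 ≡ 267 (mod 353)
(267)^2 ≡ 336 (mod 353)
336 × 147 = 49392 ≡ 325 (mod 353)
325 - 332 = -7 ≡ 346 (mod 353)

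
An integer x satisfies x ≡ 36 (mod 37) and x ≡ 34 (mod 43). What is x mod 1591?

37⁻¹ mod 43: 37·7 ≡ 1 (mod 43), so 37⁻¹ ≡ 7.
x = 36 + 37·((34 − 36)·7 mod 43) = 36 + 37·29 = 1109.

1109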